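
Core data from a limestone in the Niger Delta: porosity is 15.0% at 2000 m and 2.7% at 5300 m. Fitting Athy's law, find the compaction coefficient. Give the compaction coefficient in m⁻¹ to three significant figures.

0.000520 m⁻¹

Working in km (1 km = 1000 m; β in km⁻¹ = β in m⁻¹ × 1000):
Athy: n(Z) = n₀ e^(−βZ) ⇒ n₁/n₂ = e^{β(Z₂−Z₁)} ⇒ β = ln(n₁/n₂)/(Z₂−Z₁)
β = ln(0.15/0.027) / (5.3 − 2) = ln(5.556) / 3.3 = 1.7148 / 3.3 = 0.5196 km⁻¹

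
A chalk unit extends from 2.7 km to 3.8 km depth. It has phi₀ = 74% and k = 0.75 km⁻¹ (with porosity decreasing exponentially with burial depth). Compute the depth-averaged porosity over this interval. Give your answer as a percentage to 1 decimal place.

⟨phi⟩ = (1/(z₂−z₁)) ∫ phi₀ e^(−kz) dz = phi₀·(e^(−k·z₁) − e^(−k·z₂)) / (k·(z₂−z₁))
e^(−0.75×2.7) = 0.1320; e^(−0.75×3.8) = 0.0578
⟨phi⟩ = 0.74 × (0.1320 − 0.0578) / (0.75 × 1.1) = 0.74 × 0.0899 = 0.0665

6.7%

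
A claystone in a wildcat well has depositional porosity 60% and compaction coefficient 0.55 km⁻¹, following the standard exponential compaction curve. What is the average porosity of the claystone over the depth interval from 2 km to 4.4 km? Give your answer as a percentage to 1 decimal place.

⟨φ⟩ = (1/(z₂−z₁)) ∫ φ₀ e^(−kz) dz = φ₀·(e^(−k·z₁) − e^(−k·z₂)) / (k·(z₂−z₁))
e^(−0.55×2) = 0.3329; e^(−0.55×4.4) = 0.0889
⟨φ⟩ = 0.6 × (0.3329 − 0.0889) / (0.55 × 2.4) = 0.6 × 0.1848 = 0.1109

11.1%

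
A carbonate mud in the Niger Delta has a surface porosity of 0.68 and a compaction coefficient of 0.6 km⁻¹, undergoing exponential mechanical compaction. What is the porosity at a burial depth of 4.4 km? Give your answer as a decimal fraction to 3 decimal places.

φ = φ₀·exp(−β·Z) = 0.68 × exp(−0.6 × 4.4) = 0.68 × exp(−2.64)
  = 0.68 × 0.0714 = 0.0485

0.049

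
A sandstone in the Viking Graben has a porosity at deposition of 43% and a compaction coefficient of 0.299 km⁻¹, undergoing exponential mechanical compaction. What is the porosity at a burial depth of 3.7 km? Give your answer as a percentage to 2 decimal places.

phi = phi₀·exp(−β·d) = 0.43 × exp(−0.299 × 3.7) = 0.43 × exp(−1.106)
  = 0.43 × 0.3308 = 0.1422

14.22%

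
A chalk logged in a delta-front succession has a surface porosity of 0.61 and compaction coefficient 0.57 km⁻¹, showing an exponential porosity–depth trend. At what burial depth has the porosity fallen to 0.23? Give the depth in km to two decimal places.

1.71 km

Invert Athy's law: d = ln(phi₀/phi) / β
d = ln(0.61/0.23) / 0.57 = ln(2.652) / 0.57 = 0.9754 / 0.57 = 1.711 km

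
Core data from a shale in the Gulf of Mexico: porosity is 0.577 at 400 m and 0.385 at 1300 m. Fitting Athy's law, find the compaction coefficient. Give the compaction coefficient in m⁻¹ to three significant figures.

0.000450 m⁻¹

Working in km (1 km = 1000 m; c in km⁻¹ = c in m⁻¹ × 1000):
Athy: φ(Z) = φ₀ e^(−cZ) ⇒ φ₁/φ₂ = e^{c(Z₂−Z₁)} ⇒ c = ln(φ₁/φ₂)/(Z₂−Z₁)
c = ln(0.577/0.385) / (1.3 − 0.4) = ln(1.499) / 0.9 = 0.4046 / 0.9 = 0.4496 km⁻¹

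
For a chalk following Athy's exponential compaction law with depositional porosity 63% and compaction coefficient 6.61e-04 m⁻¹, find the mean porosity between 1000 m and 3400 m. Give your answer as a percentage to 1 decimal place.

16.3%

Working in km (1 km = 1000 m; c in km⁻¹ = c in m⁻¹ × 1000):
⟨φ⟩ = (1/(d₂−d₁)) ∫ φ₀ e^(−cd) dd = φ₀·(e^(−c·d₁) − e^(−c·d₂)) / (c·(d₂−d₁))
e^(−0.661×1) = 0.5163; e^(−0.661×3.4) = 0.1057
⟨φ⟩ = 0.63 × (0.5163 − 0.1057) / (0.661 × 2.4) = 0.63 × 0.2589 = 0.1631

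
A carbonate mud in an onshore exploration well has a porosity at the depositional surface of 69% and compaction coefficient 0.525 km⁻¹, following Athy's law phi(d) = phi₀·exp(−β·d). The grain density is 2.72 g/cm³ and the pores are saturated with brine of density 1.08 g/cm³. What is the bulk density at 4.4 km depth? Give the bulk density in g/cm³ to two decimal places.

Porosity at depth: phi = 0.69·exp(−0.525×4.4) = 0.69×0.0993 = 0.0685
Bulk density: ρ_b = (1−phi)ρ_g + phi·ρ_f = 0.9315×2.72 + 0.0685×1.08
       = 2.534 + 0.074 = 2.608 g/cm³

2.61 g/cm³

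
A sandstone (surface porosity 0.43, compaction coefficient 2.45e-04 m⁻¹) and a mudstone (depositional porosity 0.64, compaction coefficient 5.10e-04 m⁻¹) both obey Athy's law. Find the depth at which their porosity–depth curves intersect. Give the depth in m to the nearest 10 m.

Working in km (1 km = 1000 m; β in km⁻¹ = β in m⁻¹ × 1000):
Set n₀ₐ e^(−βₐZ) = n₀ᵦ e^(−βᵦZ) ⇒ ln(n₀ₐ/n₀ᵦ) = (βₐ − βᵦ)·Z
Z = ln(0.43/0.64) / (0.245 − 0.51) = -0.3977 / -0.265 = 1.501 km

1500 m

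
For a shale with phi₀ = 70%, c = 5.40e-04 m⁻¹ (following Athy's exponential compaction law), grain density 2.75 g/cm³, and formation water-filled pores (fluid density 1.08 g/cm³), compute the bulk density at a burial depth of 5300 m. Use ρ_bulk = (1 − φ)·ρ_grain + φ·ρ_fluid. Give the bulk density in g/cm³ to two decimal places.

Working in km (1 km = 1000 m; c in km⁻¹ = c in m⁻¹ × 1000):
Porosity at depth: phi = 0.7·exp(−0.54×5.3) = 0.7×0.0572 = 0.0400
Bulk density: ρ_b = (1−phi)ρ_g + phi·ρ_f = 0.9600×2.75 + 0.0400×1.08
       = 2.640 + 0.043 = 2.683 g/cm³

2.68 g/cm³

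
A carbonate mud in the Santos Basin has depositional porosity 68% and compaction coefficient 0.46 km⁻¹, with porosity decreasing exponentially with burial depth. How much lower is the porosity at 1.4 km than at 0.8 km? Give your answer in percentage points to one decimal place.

11.4 percentage points

n(0.8) = 0.68·e^(−0.46×0.8) = 0.4706
n(1.4) = 0.68·e^(−0.46×1.4) = 0.3571
Δn = 0.4706 − 0.3571 = 0.1135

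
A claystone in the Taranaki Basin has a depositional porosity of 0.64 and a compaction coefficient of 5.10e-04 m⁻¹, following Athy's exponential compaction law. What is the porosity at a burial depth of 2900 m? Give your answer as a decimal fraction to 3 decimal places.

0.146

Working in km (1 km = 1000 m; β in km⁻¹ = β in m⁻¹ × 1000):
phi = phi₀·exp(−β·Z) = 0.64 × exp(−0.51 × 2.9) = 0.64 × exp(−1.479)
  = 0.64 × 0.2279 = 0.1458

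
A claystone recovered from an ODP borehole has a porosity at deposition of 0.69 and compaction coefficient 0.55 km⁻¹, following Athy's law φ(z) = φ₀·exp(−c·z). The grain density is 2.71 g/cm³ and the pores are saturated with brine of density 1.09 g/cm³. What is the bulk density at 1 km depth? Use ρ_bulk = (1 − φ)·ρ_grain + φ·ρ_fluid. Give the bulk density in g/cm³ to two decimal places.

Porosity at depth: φ = 0.69·exp(−0.55×1) = 0.69×0.5769 = 0.3981
Bulk density: ρ_b = (1−φ)ρ_g + φ·ρ_f = 0.6019×2.71 + 0.3981×1.09
       = 1.631 + 0.434 = 2.065 g/cm³

2.07 g/cm³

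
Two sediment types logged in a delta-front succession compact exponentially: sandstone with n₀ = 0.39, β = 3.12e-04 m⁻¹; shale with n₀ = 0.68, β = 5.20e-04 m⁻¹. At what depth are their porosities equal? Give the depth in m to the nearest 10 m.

2670 m

Working in km (1 km = 1000 m; β in km⁻¹ = β in m⁻¹ × 1000):
Set n₀ₐ e^(−βₐZ) = n₀ᵦ e^(−βᵦZ) ⇒ ln(n₀ₐ/n₀ᵦ) = (βₐ − βᵦ)·Z
Z = ln(0.39/0.68) / (0.312 − 0.52) = -0.5559 / -0.208 = 2.673 km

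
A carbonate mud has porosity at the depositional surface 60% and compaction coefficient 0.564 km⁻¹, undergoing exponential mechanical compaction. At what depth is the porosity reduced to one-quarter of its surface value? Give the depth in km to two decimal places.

2.46 km

φ/φ₀ = 1/4 ⇒ exp(−c·d) = 1/4 ⇒ d = ln(4) / c
d = 1.3863 / 0.564 = 2.458 km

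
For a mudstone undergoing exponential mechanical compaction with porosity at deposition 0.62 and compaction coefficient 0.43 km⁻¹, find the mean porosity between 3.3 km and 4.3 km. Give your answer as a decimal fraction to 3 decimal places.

0.122

⟨phi⟩ = (1/(d₂−d₁)) ∫ phi₀ e^(−cd) dd = phi₀·(e^(−c·d₁) − e^(−c·d₂)) / (c·(d₂−d₁))
e^(−0.43×3.3) = 0.2420; e^(−0.43×4.3) = 0.1574
⟨phi⟩ = 0.62 × (0.2420 − 0.1574) / (0.43 × 1) = 0.62 × 0.1967 = 0.1219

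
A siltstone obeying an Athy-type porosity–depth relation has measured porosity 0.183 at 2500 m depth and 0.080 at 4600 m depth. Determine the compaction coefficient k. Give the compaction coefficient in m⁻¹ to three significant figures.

0.000394 m⁻¹

Working in km (1 km = 1000 m; k in km⁻¹ = k in m⁻¹ × 1000):
Athy: n(d) = n₀ e^(−kd) ⇒ n₁/n₂ = e^{k(d₂−d₁)} ⇒ k = ln(n₁/n₂)/(d₂−d₁)
k = ln(0.183/0.08) / (4.6 − 2.5) = ln(2.288) / 2.1 = 0.8275 / 2.1 = 0.394 km⁻¹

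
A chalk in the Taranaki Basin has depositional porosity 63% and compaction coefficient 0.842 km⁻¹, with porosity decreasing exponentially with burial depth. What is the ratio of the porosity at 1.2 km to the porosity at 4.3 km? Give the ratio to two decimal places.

φ(d₁)/φ(d₂) = e^(−c·d₁)/e^(−c·d₂) = e^{c(d₂−d₁)}
= exp(0.842 × 3.1) = exp(2.61) = 13.6018

13.60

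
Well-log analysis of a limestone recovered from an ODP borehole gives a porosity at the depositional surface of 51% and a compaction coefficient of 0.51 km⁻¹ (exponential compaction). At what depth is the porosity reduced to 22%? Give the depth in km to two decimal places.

Invert Athy's law: d = ln(phi₀/phi) / k
d = ln(0.51/0.22) / 0.51 = ln(2.318) / 0.51 = 0.8408 / 0.51 = 1.649 km

1.65 km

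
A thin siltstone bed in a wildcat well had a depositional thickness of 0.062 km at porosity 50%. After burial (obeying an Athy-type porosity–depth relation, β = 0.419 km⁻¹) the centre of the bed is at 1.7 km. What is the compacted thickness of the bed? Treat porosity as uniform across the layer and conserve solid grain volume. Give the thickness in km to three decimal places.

Porosity at 1.7 km: φ = 0.5·exp(−0.419×1.7) = 0.2453
Solid-volume conservation: h(1−φ) = h₀(1−φ₀) ⇒ h = h₀·(1−φ₀)/(1−φ)
h = 0.062 × (1 − 0.5)/(1 − 0.2453) = 0.062 × 0.6625 = 0.0411 km

0.041 km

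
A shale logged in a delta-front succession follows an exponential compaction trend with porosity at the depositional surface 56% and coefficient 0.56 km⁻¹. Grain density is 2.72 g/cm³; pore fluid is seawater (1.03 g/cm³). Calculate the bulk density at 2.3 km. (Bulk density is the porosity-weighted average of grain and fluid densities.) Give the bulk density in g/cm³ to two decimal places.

2.46 g/cm³

Porosity at depth: φ = 0.56·exp(−0.56×2.3) = 0.56×0.2758 = 0.1545
Bulk density: ρ_b = (1−φ)ρ_g + φ·ρ_f = 0.8455×2.72 + 0.1545×1.03
       = 2.300 + 0.159 = 2.459 g/cm³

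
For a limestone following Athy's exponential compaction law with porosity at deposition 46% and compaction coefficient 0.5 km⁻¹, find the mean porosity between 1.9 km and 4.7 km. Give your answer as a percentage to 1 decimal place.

⟨n⟩ = (1/(d₂−d₁)) ∫ n₀ e^(−βd) dd = n₀·(e^(−β·d₁) − e^(−β·d₂)) / (β·(d₂−d₁))
e^(−0.5×1.9) = 0.3867; e^(−0.5×4.7) = 0.0954
⟨n⟩ = 0.46 × (0.3867 − 0.0954) / (0.5 × 2.8) = 0.46 × 0.2081 = 0.0957

9.6%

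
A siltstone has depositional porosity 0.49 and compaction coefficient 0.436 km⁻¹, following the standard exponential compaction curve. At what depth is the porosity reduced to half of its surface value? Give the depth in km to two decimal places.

phi/phi₀ = 1/2 ⇒ exp(−c·z) = 1/2 ⇒ z = ln(2) / c
z = 0.6931 / 0.436 = 1.590 km

1.59 km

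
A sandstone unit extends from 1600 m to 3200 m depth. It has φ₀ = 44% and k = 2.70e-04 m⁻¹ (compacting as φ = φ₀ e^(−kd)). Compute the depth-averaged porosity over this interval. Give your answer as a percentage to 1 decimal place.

Working in km (1 km = 1000 m; k in km⁻¹ = k in m⁻¹ × 1000):
⟨φ⟩ = (1/(d₂−d₁)) ∫ φ₀ e^(−kd) dd = φ₀·(e^(−k·d₁) − e^(−k·d₂)) / (k·(d₂−d₁))
e^(−0.27×1.6) = 0.6492; e^(−0.27×3.2) = 0.4215
⟨φ⟩ = 0.44 × (0.6492 − 0.4215) / (0.27 × 1.6) = 0.44 × 0.5272 = 0.2320

23.2%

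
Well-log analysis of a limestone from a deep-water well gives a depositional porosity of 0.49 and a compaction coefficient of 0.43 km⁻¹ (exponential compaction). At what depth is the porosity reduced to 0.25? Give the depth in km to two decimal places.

Invert Athy's law: Z = ln(n₀/n) / k
Z = ln(0.49/0.25) / 0.43 = ln(1.96) / 0.43 = 0.6729 / 0.43 = 1.565 km

1.56 km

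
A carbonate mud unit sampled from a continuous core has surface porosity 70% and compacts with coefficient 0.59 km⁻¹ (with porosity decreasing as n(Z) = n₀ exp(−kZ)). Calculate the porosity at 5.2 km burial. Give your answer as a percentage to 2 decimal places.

3.26%

n = n₀·exp(−k·Z) = 0.7 × exp(−0.59 × 5.2) = 0.7 × exp(−3.068)
  = 0.7 × 0.0465 = 0.0326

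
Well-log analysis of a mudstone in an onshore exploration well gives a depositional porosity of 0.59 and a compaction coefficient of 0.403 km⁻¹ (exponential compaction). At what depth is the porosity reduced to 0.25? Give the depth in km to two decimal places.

2.13 km

Invert Athy's law: z = ln(n₀/n) / c
z = ln(0.59/0.25) / 0.403 = ln(2.36) / 0.403 = 0.8587 / 0.403 = 2.131 km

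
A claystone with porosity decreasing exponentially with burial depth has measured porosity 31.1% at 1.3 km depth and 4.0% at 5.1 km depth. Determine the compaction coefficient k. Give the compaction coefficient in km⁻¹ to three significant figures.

Athy: φ(Z) = φ₀ e^(−kZ) ⇒ φ₁/φ₂ = e^{k(Z₂−Z₁)} ⇒ k = ln(φ₁/φ₂)/(Z₂−Z₁)
k = ln(0.311/0.04) / (5.1 − 1.3) = ln(7.775) / 3.8 = 2.0509 / 3.8 = 0.5397 km⁻¹

0.540 km⁻¹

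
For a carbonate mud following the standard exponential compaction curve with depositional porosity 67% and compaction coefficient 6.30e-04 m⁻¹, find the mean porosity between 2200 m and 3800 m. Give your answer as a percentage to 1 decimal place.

Working in km (1 km = 1000 m; β in km⁻¹ = β in m⁻¹ × 1000):
⟨φ⟩ = (1/(d₂−d₁)) ∫ φ₀ e^(−βd) dd = φ₀·(e^(−β·d₁) − e^(−β·d₂)) / (β·(d₂−d₁))
e^(−0.63×2.2) = 0.2501; e^(−0.63×3.8) = 0.0913
⟨φ⟩ = 0.67 × (0.2501 − 0.0913) / (0.63 × 1.6) = 0.67 × 0.1575 = 0.1056

10.6%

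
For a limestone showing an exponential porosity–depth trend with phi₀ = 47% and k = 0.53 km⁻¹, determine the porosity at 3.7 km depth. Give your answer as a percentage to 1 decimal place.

phi = phi₀·exp(−k·d) = 0.47 × exp(−0.53 × 3.7) = 0.47 × exp(−1.961)
  = 0.47 × 0.1407 = 0.0661

6.6%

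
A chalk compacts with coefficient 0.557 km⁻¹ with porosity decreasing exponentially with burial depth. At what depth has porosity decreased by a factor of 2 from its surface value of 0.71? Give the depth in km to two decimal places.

1.24 km

n/n₀ = 1/2 ⇒ exp(−β·d) = 1/2 ⇒ d = ln(2) / β
d = 0.6931 / 0.557 = 1.244 km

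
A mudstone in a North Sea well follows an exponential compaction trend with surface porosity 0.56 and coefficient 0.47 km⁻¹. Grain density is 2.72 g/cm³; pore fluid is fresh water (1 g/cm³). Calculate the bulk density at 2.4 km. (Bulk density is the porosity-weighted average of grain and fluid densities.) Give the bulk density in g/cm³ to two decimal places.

Porosity at depth: n = 0.56·exp(−0.47×2.4) = 0.56×0.3237 = 0.1813
Bulk density: ρ_b = (1−n)ρ_g + n·ρ_f = 0.8187×2.72 + 0.1813×1
       = 2.227 + 0.181 = 2.408 g/cm³

2.41 g/cm³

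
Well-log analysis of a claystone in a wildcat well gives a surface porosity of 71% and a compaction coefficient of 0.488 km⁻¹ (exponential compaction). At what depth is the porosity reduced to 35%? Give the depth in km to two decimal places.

Invert Athy's law: z = ln(phi₀/phi) / c
z = ln(0.71/0.35) / 0.488 = ln(2.029) / 0.488 = 0.7073 / 0.488 = 1.449 km

1.45 km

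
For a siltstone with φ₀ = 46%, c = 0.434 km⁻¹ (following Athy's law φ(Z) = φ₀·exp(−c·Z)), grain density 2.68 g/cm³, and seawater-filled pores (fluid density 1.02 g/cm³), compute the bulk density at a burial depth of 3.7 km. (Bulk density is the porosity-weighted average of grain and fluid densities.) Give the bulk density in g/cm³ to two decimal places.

Porosity at depth: φ = 0.46·exp(−0.434×3.7) = 0.46×0.2007 = 0.0923
Bulk density: ρ_b = (1−φ)ρ_g + φ·ρ_f = 0.9077×2.68 + 0.0923×1.02
       = 2.433 + 0.094 = 2.527 g/cm³

2.53 g/cm³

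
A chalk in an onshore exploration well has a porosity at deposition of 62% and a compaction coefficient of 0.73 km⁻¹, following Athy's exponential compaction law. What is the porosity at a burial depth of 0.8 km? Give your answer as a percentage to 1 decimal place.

34.6%

φ = φ₀·exp(−β·d) = 0.62 × exp(−0.73 × 0.8) = 0.62 × exp(−0.584)
  = 0.62 × 0.5577 = 0.3458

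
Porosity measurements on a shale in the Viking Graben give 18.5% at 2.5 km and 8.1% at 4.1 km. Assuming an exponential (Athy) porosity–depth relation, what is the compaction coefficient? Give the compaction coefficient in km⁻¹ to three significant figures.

Athy: phi(Z) = phi₀ e^(−kZ) ⇒ phi₁/phi₂ = e^{k(Z₂−Z₁)} ⇒ k = ln(phi₁/phi₂)/(Z₂−Z₁)
k = ln(0.185/0.081) / (4.1 − 2.5) = ln(2.284) / 1.6 = 0.8259 / 1.6 = 0.5162 km⁻¹

0.516 km⁻¹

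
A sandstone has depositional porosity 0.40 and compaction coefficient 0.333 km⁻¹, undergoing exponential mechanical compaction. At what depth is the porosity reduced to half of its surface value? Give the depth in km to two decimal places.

n/n₀ = 1/2 ⇒ exp(−β·Z) = 1/2 ⇒ Z = ln(2) / β
Z = 0.6931 / 0.333 = 2.082 km

2.08 km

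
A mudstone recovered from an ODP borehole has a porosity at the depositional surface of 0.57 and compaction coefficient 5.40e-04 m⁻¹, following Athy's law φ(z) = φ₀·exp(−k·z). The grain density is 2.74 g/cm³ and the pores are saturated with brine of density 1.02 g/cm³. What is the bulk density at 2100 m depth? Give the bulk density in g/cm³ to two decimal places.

2.42 g/cm³

Working in km (1 km = 1000 m; k in km⁻¹ = k in m⁻¹ × 1000):
Porosity at depth: φ = 0.57·exp(−0.54×2.1) = 0.57×0.3217 = 0.1834
Bulk density: ρ_b = (1−φ)ρ_g + φ·ρ_f = 0.8166×2.74 + 0.1834×1.02
       = 2.238 + 0.187 = 2.425 g/cm³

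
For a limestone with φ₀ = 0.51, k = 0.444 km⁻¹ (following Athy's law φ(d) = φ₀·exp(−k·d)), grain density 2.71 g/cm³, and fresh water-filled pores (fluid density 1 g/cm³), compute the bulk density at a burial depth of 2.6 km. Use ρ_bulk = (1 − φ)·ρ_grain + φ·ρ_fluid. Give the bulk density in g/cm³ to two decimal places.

Porosity at depth: φ = 0.51·exp(−0.444×2.6) = 0.51×0.3152 = 0.1608
Bulk density: ρ_b = (1−φ)ρ_g + φ·ρ_f = 0.8392×2.71 + 0.1608×1
       = 2.274 + 0.161 = 2.435 g/cm³

2.44 g/cm³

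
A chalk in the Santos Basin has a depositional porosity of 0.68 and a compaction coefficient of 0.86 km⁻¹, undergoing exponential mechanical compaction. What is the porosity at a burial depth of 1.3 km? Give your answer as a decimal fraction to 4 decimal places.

0.2223

n = n₀·exp(−c·z) = 0.68 × exp(−0.86 × 1.3) = 0.68 × exp(−1.118)
  = 0.68 × 0.3269 = 0.2223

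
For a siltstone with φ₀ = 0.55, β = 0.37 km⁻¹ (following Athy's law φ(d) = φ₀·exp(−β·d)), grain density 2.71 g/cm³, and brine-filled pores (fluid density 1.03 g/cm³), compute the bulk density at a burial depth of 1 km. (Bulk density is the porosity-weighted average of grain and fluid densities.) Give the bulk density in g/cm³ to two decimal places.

2.07 g/cm³

Porosity at depth: φ = 0.55·exp(−0.37×1) = 0.55×0.6907 = 0.3799
Bulk density: ρ_b = (1−φ)ρ_g + φ·ρ_f = 0.6201×2.71 + 0.3799×1.03
       = 1.680 + 0.391 = 2.072 g/cm³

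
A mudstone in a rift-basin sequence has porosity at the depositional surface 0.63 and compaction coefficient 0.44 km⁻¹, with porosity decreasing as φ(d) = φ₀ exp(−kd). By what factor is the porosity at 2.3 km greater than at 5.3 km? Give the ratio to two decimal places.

φ(d₁)/φ(d₂) = e^(−k·d₁)/e^(−k·d₂) = e^{k(d₂−d₁)}
= exp(0.44 × 3) = exp(1.32) = 3.7434

3.74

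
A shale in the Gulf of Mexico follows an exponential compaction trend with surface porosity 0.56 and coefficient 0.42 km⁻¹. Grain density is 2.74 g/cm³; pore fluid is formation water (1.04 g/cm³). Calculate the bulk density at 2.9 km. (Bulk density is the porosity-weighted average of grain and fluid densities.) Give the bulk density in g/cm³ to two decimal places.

Porosity at depth: φ = 0.56·exp(−0.42×2.9) = 0.56×0.2958 = 0.1657
Bulk density: ρ_b = (1−φ)ρ_g + φ·ρ_f = 0.8343×2.74 + 0.1657×1.04
       = 2.286 + 0.172 = 2.458 g/cm³

2.46 g/cm³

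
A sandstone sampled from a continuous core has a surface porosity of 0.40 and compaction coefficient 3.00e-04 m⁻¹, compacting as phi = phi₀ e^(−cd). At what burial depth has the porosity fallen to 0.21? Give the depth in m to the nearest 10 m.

Working in km (1 km = 1000 m; c in km⁻¹ = c in m⁻¹ × 1000):
Invert Athy's law: d = ln(phi₀/phi) / c
d = ln(0.4/0.21) / 0.3 = ln(1.905) / 0.3 = 0.6444 / 0.3 = 2.148 km

2150 m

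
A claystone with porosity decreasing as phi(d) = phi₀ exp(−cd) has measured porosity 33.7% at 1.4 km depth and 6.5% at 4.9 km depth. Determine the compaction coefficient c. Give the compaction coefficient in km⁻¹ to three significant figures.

0.470 km⁻¹

Athy: phi(d) = phi₀ e^(−cd) ⇒ phi₁/phi₂ = e^{c(d₂−d₁)} ⇒ c = ln(phi₁/phi₂)/(d₂−d₁)
c = ln(0.337/0.065) / (4.9 − 1.4) = ln(5.185) / 3.5 = 1.6457 / 3.5 = 0.4702 km⁻¹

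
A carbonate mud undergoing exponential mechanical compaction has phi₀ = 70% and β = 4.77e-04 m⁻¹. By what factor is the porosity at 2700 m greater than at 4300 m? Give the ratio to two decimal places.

Working in km (1 km = 1000 m; β in km⁻¹ = β in m⁻¹ × 1000):
phi(Z₁)/phi(Z₂) = e^(−β·Z₁)/e^(−β·Z₂) = e^{β(Z₂−Z₁)}
= exp(0.477 × 1.6) = exp(0.7632) = 2.1451

2.15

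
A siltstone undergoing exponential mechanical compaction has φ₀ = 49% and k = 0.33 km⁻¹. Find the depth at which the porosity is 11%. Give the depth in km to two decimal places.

4.53 km

Invert Athy's law: z = ln(φ₀/φ) / k
z = ln(0.49/0.11) / 0.33 = ln(4.455) / 0.33 = 1.4939 / 0.33 = 4.527 km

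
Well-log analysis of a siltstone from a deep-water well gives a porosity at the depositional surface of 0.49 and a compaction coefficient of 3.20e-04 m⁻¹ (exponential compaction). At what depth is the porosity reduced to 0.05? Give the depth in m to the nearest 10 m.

Working in km (1 km = 1000 m; β in km⁻¹ = β in m⁻¹ × 1000):
Invert Athy's law: d = ln(phi₀/phi) / β
d = ln(0.49/0.05) / 0.32 = ln(9.8) / 0.32 = 2.2824 / 0.32 = 7.132 km

7130 m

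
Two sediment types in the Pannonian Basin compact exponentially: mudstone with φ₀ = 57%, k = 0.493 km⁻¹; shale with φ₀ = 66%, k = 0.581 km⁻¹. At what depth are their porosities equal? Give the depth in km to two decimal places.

1.67 km

Set φ₀ₐ e^(−kₐz) = φ₀ᵦ e^(−kᵦz) ⇒ ln(φ₀ₐ/φ₀ᵦ) = (kₐ − kᵦ)·z
z = ln(0.57/0.66) / (0.493 − 0.581) = -0.1466 / -0.088 = 1.666 km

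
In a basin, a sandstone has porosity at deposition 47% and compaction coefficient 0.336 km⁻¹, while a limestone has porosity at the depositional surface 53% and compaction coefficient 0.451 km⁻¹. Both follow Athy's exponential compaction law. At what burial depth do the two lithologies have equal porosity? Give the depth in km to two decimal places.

Set n₀ₐ e^(−kₐZ) = n₀ᵦ e^(−kᵦZ) ⇒ ln(n₀ₐ/n₀ᵦ) = (kₐ − kᵦ)·Z
Z = ln(0.47/0.53) / (0.336 − 0.451) = -0.1201 / -0.115 = 1.045 km

1.04 km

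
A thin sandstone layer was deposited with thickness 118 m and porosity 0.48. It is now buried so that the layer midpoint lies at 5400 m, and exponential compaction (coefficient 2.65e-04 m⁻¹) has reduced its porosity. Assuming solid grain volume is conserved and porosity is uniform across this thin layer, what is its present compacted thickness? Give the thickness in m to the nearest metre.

69 m

Working in km (1 km = 1000 m; k in km⁻¹ = k in m⁻¹ × 1000):
Porosity at 5.4 km: phi = 0.48·exp(−0.265×5.4) = 0.1148
Solid-volume conservation: h(1−phi) = h₀(1−phi₀) ⇒ h = h₀·(1−phi₀)/(1−phi)
h = 0.118 × (1 − 0.48)/(1 − 0.1148) = 0.118 × 0.5874 = 0.0693 km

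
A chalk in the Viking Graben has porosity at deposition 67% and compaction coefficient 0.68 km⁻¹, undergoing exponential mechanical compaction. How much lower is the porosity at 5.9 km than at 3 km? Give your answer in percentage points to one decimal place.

7.5 percentage points

n(3) = 0.67·e^(−0.68×3) = 0.0871
n(5.9) = 0.67·e^(−0.68×5.9) = 0.0121
Δn = 0.0871 − 0.0121 = 0.0750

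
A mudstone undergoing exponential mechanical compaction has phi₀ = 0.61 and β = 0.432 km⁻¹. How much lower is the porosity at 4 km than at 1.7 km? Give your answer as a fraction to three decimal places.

0.184

phi(1.7) = 0.61·e^(−0.432×1.7) = 0.2927
phi(4) = 0.61·e^(−0.432×4) = 0.1084
Δphi = 0.2927 − 0.1084 = 0.1843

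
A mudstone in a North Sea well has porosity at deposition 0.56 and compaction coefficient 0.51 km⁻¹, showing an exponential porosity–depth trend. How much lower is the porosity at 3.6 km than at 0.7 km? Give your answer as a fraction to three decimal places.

0.303

φ(0.7) = 0.56·e^(−0.51×0.7) = 0.3919
φ(3.6) = 0.56·e^(−0.51×3.6) = 0.0893
Δφ = 0.3919 − 0.0893 = 0.3026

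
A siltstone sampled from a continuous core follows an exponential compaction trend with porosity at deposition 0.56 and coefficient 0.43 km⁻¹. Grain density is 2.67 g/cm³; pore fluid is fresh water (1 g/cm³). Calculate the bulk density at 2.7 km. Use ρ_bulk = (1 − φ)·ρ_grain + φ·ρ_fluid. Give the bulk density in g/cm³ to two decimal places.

2.38 g/cm³

Porosity at depth: φ = 0.56·exp(−0.43×2.7) = 0.56×0.3132 = 0.1754
Bulk density: ρ_b = (1−φ)ρ_g + φ·ρ_f = 0.8246×2.67 + 0.1754×1
       = 2.202 + 0.175 = 2.377 g/cm³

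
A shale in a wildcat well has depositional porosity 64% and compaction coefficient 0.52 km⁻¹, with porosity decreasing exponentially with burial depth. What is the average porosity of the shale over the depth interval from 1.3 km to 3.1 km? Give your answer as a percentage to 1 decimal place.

21.1%

⟨phi⟩ = (1/(d₂−d₁)) ∫ phi₀ e^(−cd) dd = phi₀·(e^(−c·d₁) − e^(−c·d₂)) / (c·(d₂−d₁))
e^(−0.52×1.3) = 0.5086; e^(−0.52×3.1) = 0.1995
⟨phi⟩ = 0.64 × (0.5086 − 0.1995) / (0.52 × 1.8) = 0.64 × 0.3303 = 0.2114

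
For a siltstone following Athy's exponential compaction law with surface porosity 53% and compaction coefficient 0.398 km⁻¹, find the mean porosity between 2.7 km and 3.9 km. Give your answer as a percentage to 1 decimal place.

14.4%

⟨φ⟩ = (1/(Z₂−Z₁)) ∫ φ₀ e^(−cZ) dZ = φ₀·(e^(−c·Z₁) − e^(−c·Z₂)) / (c·(Z₂−Z₁))
e^(−0.398×2.7) = 0.3414; e^(−0.398×3.9) = 0.2118
⟨φ⟩ = 0.53 × (0.3414 − 0.2118) / (0.398 × 1.2) = 0.53 × 0.2715 = 0.1439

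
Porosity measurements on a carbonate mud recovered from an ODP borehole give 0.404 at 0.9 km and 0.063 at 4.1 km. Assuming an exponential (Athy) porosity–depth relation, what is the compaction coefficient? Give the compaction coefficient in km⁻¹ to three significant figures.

0.581 km⁻¹

Athy: n(d) = n₀ e^(−cd) ⇒ n₁/n₂ = e^{c(d₂−d₁)} ⇒ c = ln(n₁/n₂)/(d₂−d₁)
c = ln(0.404/0.063) / (4.1 − 0.9) = ln(6.413) / 3.2 = 1.8583 / 3.2 = 0.5807 km⁻¹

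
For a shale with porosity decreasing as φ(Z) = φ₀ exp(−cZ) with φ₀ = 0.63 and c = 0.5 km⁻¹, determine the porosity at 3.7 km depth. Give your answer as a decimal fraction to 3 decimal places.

0.099

φ = φ₀·exp(−c·Z) = 0.63 × exp(−0.5 × 3.7) = 0.63 × exp(−1.85)
  = 0.63 × 0.1572 = 0.0991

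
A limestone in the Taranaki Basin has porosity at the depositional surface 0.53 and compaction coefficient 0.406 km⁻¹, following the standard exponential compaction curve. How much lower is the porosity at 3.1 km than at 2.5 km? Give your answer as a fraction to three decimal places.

phi(2.5) = 0.53·e^(−0.406×2.5) = 0.1921
phi(3.1) = 0.53·e^(−0.406×3.1) = 0.1505
Δphi = 0.1921 − 0.1505 = 0.0415

0.042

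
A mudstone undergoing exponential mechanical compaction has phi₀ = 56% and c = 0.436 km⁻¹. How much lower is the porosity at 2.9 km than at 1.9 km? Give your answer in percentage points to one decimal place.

phi(1.9) = 0.56·e^(−0.436×1.9) = 0.2446
phi(2.9) = 0.56·e^(−0.436×2.9) = 0.1581
Δphi = 0.2446 − 0.1581 = 0.0864

8.6 percentage points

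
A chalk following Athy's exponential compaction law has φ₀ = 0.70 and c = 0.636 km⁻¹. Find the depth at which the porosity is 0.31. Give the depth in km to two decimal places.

Invert Athy's law: z = ln(φ₀/φ) / c
z = ln(0.7/0.31) / 0.636 = ln(2.258) / 0.636 = 0.8145 / 0.636 = 1.281 km

1.28 km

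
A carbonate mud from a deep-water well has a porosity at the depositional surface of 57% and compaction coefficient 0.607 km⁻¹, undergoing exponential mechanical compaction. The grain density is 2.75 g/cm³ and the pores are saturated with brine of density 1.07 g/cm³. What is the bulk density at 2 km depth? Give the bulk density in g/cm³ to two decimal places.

Porosity at depth: phi = 0.57·exp(−0.607×2) = 0.57×0.2970 = 0.1693
Bulk density: ρ_b = (1−phi)ρ_g + phi·ρ_f = 0.8307×2.75 + 0.1693×1.07
       = 2.284 + 0.181 = 2.466 g/cm³

2.47 g/cm³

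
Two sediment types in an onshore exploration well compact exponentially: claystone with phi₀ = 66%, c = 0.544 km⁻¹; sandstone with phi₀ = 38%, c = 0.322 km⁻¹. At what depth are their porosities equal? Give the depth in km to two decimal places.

2.49 km

Set phi₀ₐ e^(−cₐz) = phi₀ᵦ e^(−cᵦz) ⇒ ln(phi₀ₐ/phi₀ᵦ) = (cₐ − cᵦ)·z
z = ln(0.66/0.38) / (0.544 − 0.322) = 0.5521 / 0.222 = 2.487 km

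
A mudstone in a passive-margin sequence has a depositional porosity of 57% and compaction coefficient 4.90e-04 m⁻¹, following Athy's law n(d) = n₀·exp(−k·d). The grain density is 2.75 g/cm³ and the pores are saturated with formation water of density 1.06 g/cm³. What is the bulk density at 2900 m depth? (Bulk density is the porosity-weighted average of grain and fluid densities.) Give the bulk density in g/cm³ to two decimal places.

2.52 g/cm³

Working in km (1 km = 1000 m; k in km⁻¹ = k in m⁻¹ × 1000):
Porosity at depth: n = 0.57·exp(−0.49×2.9) = 0.57×0.2415 = 0.1376
Bulk density: ρ_b = (1−n)ρ_g + n·ρ_f = 0.8624×2.75 + 0.1376×1.06
       = 2.371 + 0.146 = 2.517 g/cm³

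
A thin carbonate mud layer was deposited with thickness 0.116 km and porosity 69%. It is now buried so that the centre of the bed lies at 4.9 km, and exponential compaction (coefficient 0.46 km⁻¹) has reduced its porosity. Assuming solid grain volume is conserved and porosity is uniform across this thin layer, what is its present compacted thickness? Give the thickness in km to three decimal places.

Porosity at 4.9 km: n = 0.69·exp(−0.46×4.9) = 0.0724
Solid-volume conservation: h(1−n) = h₀(1−n₀) ⇒ h = h₀·(1−n₀)/(1−n)
h = 0.116 × (1 − 0.69)/(1 − 0.0724) = 0.116 × 0.3342 = 0.0388 km

0.039 km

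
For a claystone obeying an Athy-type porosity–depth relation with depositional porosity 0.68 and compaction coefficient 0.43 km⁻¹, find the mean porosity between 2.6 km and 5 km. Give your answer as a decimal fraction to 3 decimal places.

⟨phi⟩ = (1/(z₂−z₁)) ∫ phi₀ e^(−cz) dz = phi₀·(e^(−c·z₁) − e^(−c·z₂)) / (c·(z₂−z₁))
e^(−0.43×2.6) = 0.3269; e^(−0.43×5) = 0.1165
⟨phi⟩ = 0.68 × (0.3269 − 0.1165) / (0.43 × 2.4) = 0.68 × 0.2039 = 0.1387

0.139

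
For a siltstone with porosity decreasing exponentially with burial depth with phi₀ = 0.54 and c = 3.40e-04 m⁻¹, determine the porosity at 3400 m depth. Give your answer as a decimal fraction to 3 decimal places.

Working in km (1 km = 1000 m; c in km⁻¹ = c in m⁻¹ × 1000):
phi = phi₀·exp(−c·Z) = 0.54 × exp(−0.34 × 3.4) = 0.54 × exp(−1.156)
  = 0.54 × 0.3147 = 0.1700

0.170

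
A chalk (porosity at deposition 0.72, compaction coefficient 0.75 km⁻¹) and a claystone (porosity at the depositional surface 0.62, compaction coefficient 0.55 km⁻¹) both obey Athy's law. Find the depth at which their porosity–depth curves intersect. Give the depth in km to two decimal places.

Set phi₀ₐ e^(−βₐz) = phi₀ᵦ e^(−βᵦz) ⇒ ln(phi₀ₐ/phi₀ᵦ) = (βₐ − βᵦ)·z
z = ln(0.72/0.62) / (0.75 − 0.55) = 0.1495 / 0.2 = 0.748 km

0.75 km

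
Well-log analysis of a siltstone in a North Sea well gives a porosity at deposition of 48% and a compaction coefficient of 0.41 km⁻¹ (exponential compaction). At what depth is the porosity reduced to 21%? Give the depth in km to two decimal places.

2.02 km

Invert Athy's law: Z = ln(n₀/n) / c
Z = ln(0.48/0.21) / 0.41 = ln(2.286) / 0.41 = 0.8267 / 0.41 = 2.016 km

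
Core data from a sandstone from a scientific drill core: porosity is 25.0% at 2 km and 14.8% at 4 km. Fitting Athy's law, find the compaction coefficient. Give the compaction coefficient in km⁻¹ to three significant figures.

Athy: φ(Z) = φ₀ e^(−cZ) ⇒ φ₁/φ₂ = e^{c(Z₂−Z₁)} ⇒ c = ln(φ₁/φ₂)/(Z₂−Z₁)
c = ln(0.25/0.148) / (4 − 2) = ln(1.689) / 2 = 0.5242 / 2 = 0.2621 km⁻¹

0.262 km⁻¹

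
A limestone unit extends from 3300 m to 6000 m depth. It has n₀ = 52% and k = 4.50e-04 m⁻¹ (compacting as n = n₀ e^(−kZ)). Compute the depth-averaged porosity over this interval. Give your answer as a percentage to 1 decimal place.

Working in km (1 km = 1000 m; k in km⁻¹ = k in m⁻¹ × 1000):
⟨n⟩ = (1/(Z₂−Z₁)) ∫ n₀ e^(−kZ) dZ = n₀·(e^(−k·Z₁) − e^(−k·Z₂)) / (k·(Z₂−Z₁))
e^(−0.45×3.3) = 0.2265; e^(−0.45×6) = 0.0672
⟨n⟩ = 0.52 × (0.2265 − 0.0672) / (0.45 × 2.7) = 0.52 × 0.1311 = 0.0682

6.8%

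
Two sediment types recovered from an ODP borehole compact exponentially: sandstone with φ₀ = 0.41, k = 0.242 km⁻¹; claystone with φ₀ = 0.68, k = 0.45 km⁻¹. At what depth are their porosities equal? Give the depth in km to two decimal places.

2.43 km

Set φ₀ₐ e^(−kₐd) = φ₀ᵦ e^(−kᵦd) ⇒ ln(φ₀ₐ/φ₀ᵦ) = (kₐ − kᵦ)·d
d = ln(0.41/0.68) / (0.242 − 0.45) = -0.5059 / -0.208 = 2.432 km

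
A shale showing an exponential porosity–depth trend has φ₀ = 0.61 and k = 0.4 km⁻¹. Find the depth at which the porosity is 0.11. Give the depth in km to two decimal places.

4.28 km

Invert Athy's law: Z = ln(φ₀/φ) / k
Z = ln(0.61/0.11) / 0.4 = ln(5.545) / 0.4 = 1.7130 / 0.4 = 4.282 km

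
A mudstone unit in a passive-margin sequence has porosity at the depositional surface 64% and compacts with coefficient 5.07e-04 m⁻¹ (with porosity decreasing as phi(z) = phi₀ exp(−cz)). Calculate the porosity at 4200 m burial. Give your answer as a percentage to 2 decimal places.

7.61%

Working in km (1 km = 1000 m; c in km⁻¹ = c in m⁻¹ × 1000):
phi = phi₀·exp(−c·z) = 0.64 × exp(−0.507 × 4.2) = 0.64 × exp(−2.129)
  = 0.64 × 0.1189 = 0.0761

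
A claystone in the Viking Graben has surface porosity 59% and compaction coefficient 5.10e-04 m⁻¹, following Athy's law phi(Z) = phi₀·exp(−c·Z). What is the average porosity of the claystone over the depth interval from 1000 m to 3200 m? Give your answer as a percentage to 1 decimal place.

21.3%

Working in km (1 km = 1000 m; c in km⁻¹ = c in m⁻¹ × 1000):
⟨phi⟩ = (1/(Z₂−Z₁)) ∫ phi₀ e^(−cZ) dZ = phi₀·(e^(−c·Z₁) − e^(−c·Z₂)) / (c·(Z₂−Z₁))
e^(−0.51×1) = 0.6005; e^(−0.51×3.2) = 0.1955
⟨phi⟩ = 0.59 × (0.6005 − 0.1955) / (0.51 × 2.2) = 0.59 × 0.3609 = 0.2129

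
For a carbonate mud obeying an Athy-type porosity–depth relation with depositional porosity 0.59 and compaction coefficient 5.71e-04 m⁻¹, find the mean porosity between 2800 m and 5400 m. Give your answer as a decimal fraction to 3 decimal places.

Working in km (1 km = 1000 m; c in km⁻¹ = c in m⁻¹ × 1000):
⟨n⟩ = (1/(z₂−z₁)) ∫ n₀ e^(−cz) dz = n₀·(e^(−c·z₁) − e^(−c·z₂)) / (c·(z₂−z₁))
e^(−0.571×2.8) = 0.2021; e^(−0.571×5.4) = 0.0458
⟨n⟩ = 0.59 × (0.2021 − 0.0458) / (0.571 × 2.6) = 0.59 × 0.1053 = 0.0621

0.062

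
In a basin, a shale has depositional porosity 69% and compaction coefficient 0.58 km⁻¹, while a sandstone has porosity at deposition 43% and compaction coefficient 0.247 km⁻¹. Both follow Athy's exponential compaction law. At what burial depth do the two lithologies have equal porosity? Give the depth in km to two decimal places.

1.42 km

Set n₀ₐ e^(−cₐz) = n₀ᵦ e^(−cᵦz) ⇒ ln(n₀ₐ/n₀ᵦ) = (cₐ − cᵦ)·z
z = ln(0.69/0.43) / (0.58 − 0.247) = 0.4729 / 0.333 = 1.420 km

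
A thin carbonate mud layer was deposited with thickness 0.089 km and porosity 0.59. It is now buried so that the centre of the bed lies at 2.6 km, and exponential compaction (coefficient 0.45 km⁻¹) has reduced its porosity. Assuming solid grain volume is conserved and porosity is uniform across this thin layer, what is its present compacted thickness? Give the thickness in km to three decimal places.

0.045 km

Porosity at 2.6 km: phi = 0.59·exp(−0.45×2.6) = 0.1831
Solid-volume conservation: h(1−phi) = h₀(1−phi₀) ⇒ h = h₀·(1−phi₀)/(1−phi)
h = 0.089 × (1 − 0.59)/(1 − 0.1831) = 0.089 × 0.5019 = 0.0447 km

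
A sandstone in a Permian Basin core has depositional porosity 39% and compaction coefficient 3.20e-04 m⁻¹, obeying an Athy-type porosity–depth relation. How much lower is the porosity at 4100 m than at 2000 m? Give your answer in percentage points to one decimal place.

10.1 percentage points

Working in km (1 km = 1000 m; β in km⁻¹ = β in m⁻¹ × 1000):
n(2) = 0.39·e^(−0.32×2) = 0.2056
n(4.1) = 0.39·e^(−0.32×4.1) = 0.1050
Δn = 0.2056 − 0.1050 = 0.1006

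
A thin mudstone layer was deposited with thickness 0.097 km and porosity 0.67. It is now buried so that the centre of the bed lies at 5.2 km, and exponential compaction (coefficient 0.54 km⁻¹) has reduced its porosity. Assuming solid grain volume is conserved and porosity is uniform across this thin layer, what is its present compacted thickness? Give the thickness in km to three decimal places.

0.033 km

Porosity at 5.2 km: phi = 0.67·exp(−0.54×5.2) = 0.0404
Solid-volume conservation: h(1−phi) = h₀(1−phi₀) ⇒ h = h₀·(1−phi₀)/(1−phi)
h = 0.097 × (1 − 0.67)/(1 − 0.0404) = 0.097 × 0.3439 = 0.0334 km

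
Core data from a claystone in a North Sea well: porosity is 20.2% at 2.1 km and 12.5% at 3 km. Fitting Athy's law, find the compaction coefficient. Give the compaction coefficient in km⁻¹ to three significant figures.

0.533 km⁻¹

Athy: n(Z) = n₀ e^(−cZ) ⇒ n₁/n₂ = e^{c(Z₂−Z₁)} ⇒ c = ln(n₁/n₂)/(Z₂−Z₁)
c = ln(0.202/0.125) / (3 − 2.1) = ln(1.616) / 0.9 = 0.4800 / 0.9 = 0.5333 km⁻¹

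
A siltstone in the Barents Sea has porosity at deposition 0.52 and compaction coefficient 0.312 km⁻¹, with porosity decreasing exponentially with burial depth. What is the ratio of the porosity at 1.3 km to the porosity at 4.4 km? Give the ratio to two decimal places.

2.63

φ(d₁)/φ(d₂) = e^(−k·d₁)/e^(−k·d₂) = e^{k(d₂−d₁)}
= exp(0.312 × 3.1) = exp(0.9672) = 2.6306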